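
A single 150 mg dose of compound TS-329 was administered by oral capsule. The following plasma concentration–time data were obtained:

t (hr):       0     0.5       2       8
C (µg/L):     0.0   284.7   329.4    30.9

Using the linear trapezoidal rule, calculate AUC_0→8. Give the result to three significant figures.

AUC = 1610 µg/L·hr

Trapezoidal AUC_0→8:
  [0→0.5]: (0.0+284.7)/2 × 0.5 = 71.175
  [0.5→2]: (284.7+329.4)/2 × 1.5 = 460.575
  [2→8]: (329.4+30.9)/2 × 6 = 1080.9
  Sum = 1612.65 µg/L·hr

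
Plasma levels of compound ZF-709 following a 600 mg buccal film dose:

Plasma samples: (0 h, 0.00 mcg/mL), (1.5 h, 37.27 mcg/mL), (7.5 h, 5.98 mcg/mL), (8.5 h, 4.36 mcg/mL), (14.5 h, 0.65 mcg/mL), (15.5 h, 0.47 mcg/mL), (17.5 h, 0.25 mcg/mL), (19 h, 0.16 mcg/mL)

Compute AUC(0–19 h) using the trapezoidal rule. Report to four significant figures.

AUC = 179.5 mcg/mL·h

Trapezoidal AUC_0→19:
  [0→1.5]: (0.00+37.27)/2 × 1.5 = 27.9525
  [1.5→7.5]: (37.27+5.98)/2 × 6 = 129.75
  [7.5→8.5]: (5.98+4.36)/2 × 1 = 5.17
  [8.5→14.5]: (4.36+0.65)/2 × 6 = 15.03
  [14.5→15.5]: (0.65+0.47)/2 × 1 = 0.56
  [15.5→17.5]: (0.47+0.25)/2 × 2 = 0.72
  [17.5→19]: (0.25+0.16)/2 × 1.5 = 0.3075
  Sum = 179.49 mcg/mL·h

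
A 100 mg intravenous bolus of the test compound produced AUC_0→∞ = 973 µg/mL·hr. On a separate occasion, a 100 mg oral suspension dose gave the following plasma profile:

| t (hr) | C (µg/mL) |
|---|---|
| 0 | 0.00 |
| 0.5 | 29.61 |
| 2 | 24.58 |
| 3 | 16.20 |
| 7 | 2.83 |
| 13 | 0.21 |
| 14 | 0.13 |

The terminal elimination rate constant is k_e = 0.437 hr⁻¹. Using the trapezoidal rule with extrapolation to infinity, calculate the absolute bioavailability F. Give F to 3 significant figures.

Trapezoidal AUC_0→14 (oral suspension):
  [0→0.5]: (0.00+29.61)/2 × 0.5 = 7.4025
  [0.5→2]: (29.61+24.58)/2 × 1.5 = 40.6425
  [2→3]: (24.58+16.20)/2 × 1 = 20.39
  [3→7]: (16.20+2.83)/2 × 4 = 38.06
  [7→13]: (2.83+0.21)/2 × 6 = 9.12
  [13→14]: (0.21+0.13)/2 × 1 = 0.17
  Sum = 115.785 µg/mL·hr
Tail: C_last/k_e = 0.13/0.437 = 0.297
AUC_0→∞ (oral suspension) = 115.785 + 0.297 = 116.082 µg/mL·hr
F = (AUC_ev/D_ev)/(AUC_iv/D_iv) = (116.082/100)/(973/100) = 1.16082/9.73 = 0.1193

F = 0.119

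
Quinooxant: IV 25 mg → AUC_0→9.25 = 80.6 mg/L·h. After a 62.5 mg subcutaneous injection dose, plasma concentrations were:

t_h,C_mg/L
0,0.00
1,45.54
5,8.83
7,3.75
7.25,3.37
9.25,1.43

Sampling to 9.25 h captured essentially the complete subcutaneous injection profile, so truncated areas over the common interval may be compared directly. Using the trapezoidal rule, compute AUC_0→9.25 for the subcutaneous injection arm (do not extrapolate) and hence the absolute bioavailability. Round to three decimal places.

Trapezoidal AUC_0→9.25 (subcutaneous injection):
  [0→1]: (0.00+45.54)/2 × 1 = 22.77
  [1→5]: (45.54+8.83)/2 × 4 = 108.74
  [5→7]: (8.83+3.75)/2 × 2 = 12.58
  [7→7.25]: (3.75+3.37)/2 × 0.25 = 0.89
  [7.25→9.25]: (3.37+1.43)/2 × 2 = 4.8
  Sum = 149.78 mg/L·h
F = (AUC_ev/D_ev)/(AUC_iv/D_iv) = (149.78/62.5)/(80.6/25) = 2.39648/3.224 = 0.7433

F = 0.743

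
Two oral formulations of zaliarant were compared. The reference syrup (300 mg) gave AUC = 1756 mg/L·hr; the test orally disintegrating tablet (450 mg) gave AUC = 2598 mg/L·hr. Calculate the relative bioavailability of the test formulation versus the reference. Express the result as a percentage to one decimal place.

F_rel = (AUC_test/D_test) / (AUC_ref/D_ref)
      = (2598/450) / (1756/300)
      = 5.77333 / 5.85333 = 0.9863 = 98.63%

F_rel = 98.6%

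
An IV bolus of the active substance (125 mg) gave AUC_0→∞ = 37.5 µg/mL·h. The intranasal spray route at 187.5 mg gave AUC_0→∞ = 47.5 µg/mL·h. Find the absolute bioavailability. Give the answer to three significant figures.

F = (AUC_ev / D_ev) / (AUC_iv / D_iv)
  = (47.5/187.5) / (37.5/125)
  = 0.253333 / 0.3 = 0.8444

F = 0.844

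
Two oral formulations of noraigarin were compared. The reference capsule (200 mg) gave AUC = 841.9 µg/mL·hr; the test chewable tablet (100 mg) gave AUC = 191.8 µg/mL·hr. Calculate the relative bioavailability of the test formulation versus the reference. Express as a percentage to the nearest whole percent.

F_rel = (AUC_test/D_test) / (AUC_ref/D_ref)
      = (191.8/100) / (841.9/200)
      = 1.918 / 4.2095 = 0.4556 = 45.56%

F_rel = 46%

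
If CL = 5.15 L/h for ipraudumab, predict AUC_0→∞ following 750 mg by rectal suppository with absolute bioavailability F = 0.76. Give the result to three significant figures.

AUC = 111 mg/L·h

AUC_0→∞ = F × Dose / CL
        = 0.76 × 750 / 5.15 = 110.68 mg/L·h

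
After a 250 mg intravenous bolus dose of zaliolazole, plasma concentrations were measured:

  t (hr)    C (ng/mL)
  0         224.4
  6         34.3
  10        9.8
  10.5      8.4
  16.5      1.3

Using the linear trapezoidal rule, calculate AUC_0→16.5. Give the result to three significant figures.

Trapezoidal AUC_0→16.5:
  [0→6]: (224.4+34.3)/2 × 6 = 776.1
  [6→10]: (34.3+9.8)/2 × 4 = 88.2
  [10→10.5]: (9.8+8.4)/2 × 0.5 = 4.55
  [10.5→16.5]: (8.4+1.3)/2 × 6 = 29.1
  Sum = 897.95 ng/mL·hr

AUC = 898 ng/mL·hr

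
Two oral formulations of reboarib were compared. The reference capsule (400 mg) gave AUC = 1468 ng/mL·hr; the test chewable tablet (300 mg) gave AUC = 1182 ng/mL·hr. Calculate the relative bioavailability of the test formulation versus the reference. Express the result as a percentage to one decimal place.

F_rel = 107.4%

F_rel = (AUC_test/D_test) / (AUC_ref/D_ref)
      = (1182/300) / (1468/400)
      = 3.94 / 3.67 = 1.0736 = 107.36%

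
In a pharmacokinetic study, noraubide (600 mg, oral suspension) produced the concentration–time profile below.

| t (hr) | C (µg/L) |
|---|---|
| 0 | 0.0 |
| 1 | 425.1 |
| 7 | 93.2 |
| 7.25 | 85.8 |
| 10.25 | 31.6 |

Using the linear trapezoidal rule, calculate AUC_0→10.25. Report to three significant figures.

Trapezoidal AUC_0→10.25:
  [0→1]: (0.0+425.1)/2 × 1 = 212.55
  [1→7]: (425.1+93.2)/2 × 6 = 1554.9
  [7→7.25]: (93.2+85.8)/2 × 0.25 = 22.375
  [7.25→10.25]: (85.8+31.6)/2 × 3 = 176.1
  Sum = 1965.925 µg/L·hr

AUC = 1970 µg/L·hr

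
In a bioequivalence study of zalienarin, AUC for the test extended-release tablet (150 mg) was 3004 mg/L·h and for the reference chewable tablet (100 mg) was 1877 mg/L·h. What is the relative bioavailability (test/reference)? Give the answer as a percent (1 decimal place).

F_rel = 106.7%

F_rel = (AUC_test/D_test) / (AUC_ref/D_ref)
      = (3004/150) / (1877/100)
      = 20.0267 / 18.77 = 1.0670 = 106.70%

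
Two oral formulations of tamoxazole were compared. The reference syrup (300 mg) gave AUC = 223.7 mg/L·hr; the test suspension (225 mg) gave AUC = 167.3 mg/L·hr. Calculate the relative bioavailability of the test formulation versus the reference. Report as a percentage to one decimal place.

F_rel = 99.7%

F_rel = (AUC_test/D_test) / (AUC_ref/D_ref)
      = (167.3/225) / (223.7/300)
      = 0.743556 / 0.745667 = 0.9972 = 99.72%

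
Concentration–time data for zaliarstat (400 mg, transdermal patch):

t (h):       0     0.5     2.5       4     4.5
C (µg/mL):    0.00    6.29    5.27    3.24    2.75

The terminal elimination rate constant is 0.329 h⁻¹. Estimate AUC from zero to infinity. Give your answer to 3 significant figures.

Trapezoidal AUC_0→4.5:
  [0→0.5]: (0.00+6.29)/2 × 0.5 = 1.5725
  [0.5→2.5]: (6.29+5.27)/2 × 2 = 11.56
  [2.5→4]: (5.27+3.24)/2 × 1.5 = 6.3825
  [4→4.5]: (3.24+2.75)/2 × 0.5 = 1.4975
  Sum = 21.0125 µg/mL·h
Extrapolated tail: C_last / k_e = 2.75 / 0.329 = 8.359
AUC_0→∞ = 21.0125 + 8.359 = 29.3715 µg/mL·h

AUC = 29.4 µg/mL·h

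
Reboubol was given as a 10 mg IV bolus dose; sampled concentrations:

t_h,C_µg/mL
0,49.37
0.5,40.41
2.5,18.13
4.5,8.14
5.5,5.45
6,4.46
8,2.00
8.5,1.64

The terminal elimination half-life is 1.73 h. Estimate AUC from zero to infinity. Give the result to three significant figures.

AUC = 128 µg/mL·h

Trapezoidal AUC_0→8.5:
  [0→0.5]: (49.37+40.41)/2 × 0.5 = 22.445
  [0.5→2.5]: (40.41+18.13)/2 × 2 = 58.54
  [2.5→4.5]: (18.13+8.14)/2 × 2 = 26.27
  [4.5→5.5]: (8.14+5.45)/2 × 1 = 6.795
  [5.5→6]: (5.45+4.46)/2 × 0.5 = 2.4775
  [6→8]: (4.46+2.00)/2 × 2 = 6.46
  [8→8.5]: (2.00+1.64)/2 × 0.5 = 0.91
  Sum = 123.8975 µg/mL·h
k_e = ln2 / t½ = 0.693147 / 1.73 = 0.4007 h^-1
Extrapolated tail: C_last / k_e = 1.64 / 0.4007 = 4.093
AUC_0→∞ = 123.8975 + 4.093 = 127.9905 µg/mL·h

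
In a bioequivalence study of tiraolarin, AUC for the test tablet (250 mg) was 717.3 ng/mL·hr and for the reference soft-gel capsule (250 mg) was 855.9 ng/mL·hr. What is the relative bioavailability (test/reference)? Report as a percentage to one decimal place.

F_rel = (AUC_test/D_test) / (AUC_ref/D_ref)
      = (717.3/250) / (855.9/250)
      = 2.8692 / 3.4236 = 0.8381 = 83.81%

F_rel = 83.8%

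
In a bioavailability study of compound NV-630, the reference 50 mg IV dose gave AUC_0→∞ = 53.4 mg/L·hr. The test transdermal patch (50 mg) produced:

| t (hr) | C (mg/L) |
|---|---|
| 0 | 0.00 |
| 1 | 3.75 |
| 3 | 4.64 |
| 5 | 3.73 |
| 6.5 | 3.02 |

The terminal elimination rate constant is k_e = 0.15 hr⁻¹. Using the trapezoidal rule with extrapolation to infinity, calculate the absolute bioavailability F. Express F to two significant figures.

F = 0.82

Trapezoidal AUC_0→6.5 (transdermal patch):
  [0→1]: (0.00+3.75)/2 × 1 = 1.875
  [1→3]: (3.75+4.64)/2 × 2 = 8.39
  [3→5]: (4.64+3.73)/2 × 2 = 8.37
  [5→6.5]: (3.73+3.02)/2 × 1.5 = 5.0625
  Sum = 23.6975 mg/L·hr
Tail: C_last/k_e = 3.02/0.15 = 20.133
AUC_0→∞ (transdermal patch) = 23.6975 + 20.133 = 43.8305 mg/L·hr
F = (AUC_ev/D_ev)/(AUC_iv/D_iv) = (43.8305/50)/(53.4/50) = 0.87661/1.068 = 0.8208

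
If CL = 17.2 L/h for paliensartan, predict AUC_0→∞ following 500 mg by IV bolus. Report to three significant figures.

AUC = 29.1 mg/L·h

AUC_0→∞ = Dose_iv / CL
        = 500 / 17.2 = 29.0698 mg/L·h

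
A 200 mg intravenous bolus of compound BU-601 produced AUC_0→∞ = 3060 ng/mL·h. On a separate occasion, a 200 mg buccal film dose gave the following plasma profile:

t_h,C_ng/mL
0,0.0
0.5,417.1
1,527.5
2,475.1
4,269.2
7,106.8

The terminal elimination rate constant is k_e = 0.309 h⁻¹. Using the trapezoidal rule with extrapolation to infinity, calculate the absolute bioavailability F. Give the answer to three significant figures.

Trapezoidal AUC_0→7 (buccal film):
  [0→0.5]: (0.0+417.1)/2 × 0.5 = 104.275
  [0.5→1]: (417.1+527.5)/2 × 0.5 = 236.15
  [1→2]: (527.5+475.1)/2 × 1 = 501.3
  [2→4]: (475.1+269.2)/2 × 2 = 744.3
  [4→7]: (269.2+106.8)/2 × 3 = 564.0
  Sum = 2150.025 ng/mL·h
Tail: C_last/k_e = 106.8/0.309 = 345.631
AUC_0→∞ (buccal film) = 2150.025 + 345.631 = 2495.656 ng/mL·h
F = (AUC_ev/D_ev)/(AUC_iv/D_iv) = (2495.656/200)/(3060/200) = 12.47828/15.3 = 0.8156

F = 0.816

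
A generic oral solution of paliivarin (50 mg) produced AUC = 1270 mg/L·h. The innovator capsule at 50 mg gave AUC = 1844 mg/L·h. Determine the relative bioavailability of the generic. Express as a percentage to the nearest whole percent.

F_rel = (AUC_test/D_test) / (AUC_ref/D_ref)
      = (1270/50) / (1844/50)
      = 25.4 / 36.88 = 0.6887 = 68.87%

F_rel = 69%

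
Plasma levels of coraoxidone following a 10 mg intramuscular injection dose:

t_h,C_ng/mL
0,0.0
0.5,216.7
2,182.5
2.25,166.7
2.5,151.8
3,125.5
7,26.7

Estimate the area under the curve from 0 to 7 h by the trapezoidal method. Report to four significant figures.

Trapezoidal AUC_0→7:
  [0→0.5]: (0.0+216.7)/2 × 0.5 = 54.175
  [0.5→2]: (216.7+182.5)/2 × 1.5 = 299.4
  [2→2.25]: (182.5+166.7)/2 × 0.25 = 43.65
  [2.25→2.5]: (166.7+151.8)/2 × 0.25 = 39.8125
  [2.5→3]: (151.8+125.5)/2 × 0.5 = 69.325
  [3→7]: (125.5+26.7)/2 × 4 = 304.4
  Sum = 810.7625 ng/mL·h

AUC = 810.8 ng/mL·h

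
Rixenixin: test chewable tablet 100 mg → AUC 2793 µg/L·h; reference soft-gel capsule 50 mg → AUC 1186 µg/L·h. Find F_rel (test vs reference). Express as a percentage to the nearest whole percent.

F_rel = 118%

F_rel = (AUC_test/D_test) / (AUC_ref/D_ref)
      = (2793/100) / (1186/50)
      = 27.93 / 23.72 = 1.1775 = 117.75%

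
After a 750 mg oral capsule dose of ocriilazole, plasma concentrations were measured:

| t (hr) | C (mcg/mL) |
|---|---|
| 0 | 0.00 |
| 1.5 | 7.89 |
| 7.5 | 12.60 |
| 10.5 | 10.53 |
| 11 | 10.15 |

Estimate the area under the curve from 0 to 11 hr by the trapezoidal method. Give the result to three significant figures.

AUC = 107 mcg/mL·hr

Trapezoidal AUC_0→11:
  [0→1.5]: (0.00+7.89)/2 × 1.5 = 5.9175
  [1.5→7.5]: (7.89+12.60)/2 × 6 = 61.47
  [7.5→10.5]: (12.60+10.53)/2 × 3 = 34.695
  [10.5→11]: (10.53+10.15)/2 × 0.5 = 5.17
  Sum = 107.2525 mcg/mL·hr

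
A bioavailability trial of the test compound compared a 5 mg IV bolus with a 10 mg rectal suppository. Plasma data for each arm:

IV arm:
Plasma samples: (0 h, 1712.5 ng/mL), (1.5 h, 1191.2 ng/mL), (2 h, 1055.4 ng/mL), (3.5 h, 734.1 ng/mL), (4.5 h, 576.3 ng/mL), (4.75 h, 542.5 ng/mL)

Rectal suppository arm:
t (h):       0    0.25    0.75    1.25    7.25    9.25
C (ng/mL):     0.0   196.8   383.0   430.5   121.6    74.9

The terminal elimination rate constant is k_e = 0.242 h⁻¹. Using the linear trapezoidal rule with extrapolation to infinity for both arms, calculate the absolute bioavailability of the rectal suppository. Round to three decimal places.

F = 0.178

Trapezoidal AUC_0→4.75 (IV):
  [0→1.5]: (1712.5+1191.2)/2 × 1.5 = 2177.775
  [1.5→2]: (1191.2+1055.4)/2 × 0.5 = 561.65
  [2→3.5]: (1055.4+734.1)/2 × 1.5 = 1342.125
  [3.5→4.5]: (734.1+576.3)/2 × 1 = 655.2
  [4.5→4.75]: (576.3+542.5)/2 × 0.25 = 139.85
  Sum = 4876.6 ng/mL·h
IV tail: 542.5/0.242 = 2241.736; AUC_iv,0→∞ = 4876.6 + 2241.736 = 7118.336 ng/mL·h
Trapezoidal AUC_0→9.25 (rectal suppository):
  [0→0.25]: (0.0+196.8)/2 × 0.25 = 24.6
  [0.25→0.75]: (196.8+383.0)/2 × 0.5 = 144.95
  [0.75→1.25]: (383.0+430.5)/2 × 0.5 = 203.375
  [1.25→7.25]: (430.5+121.6)/2 × 6 = 1656.3
  [7.25→9.25]: (121.6+74.9)/2 × 2 = 196.5
  Sum = 2225.725 ng/mL·h
rectal suppository tail: 74.9/0.242 = 309.504; AUC_ev,0→∞ = 2225.725 + 309.504 = 2535.229 ng/mL·h
F = (AUC_ev/D_ev)/(AUC_iv/D_iv) = (2535.229/10)/(7118.336/5) = 253.5229/1423.6672 = 0.1781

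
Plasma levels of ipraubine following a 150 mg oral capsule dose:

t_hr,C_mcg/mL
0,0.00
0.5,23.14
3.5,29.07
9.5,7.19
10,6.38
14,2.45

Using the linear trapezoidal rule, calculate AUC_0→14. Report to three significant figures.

AUC = 214 mcg/mL·hr

Trapezoidal AUC_0→14:
  [0→0.5]: (0.00+23.14)/2 × 0.5 = 5.785
  [0.5→3.5]: (23.14+29.07)/2 × 3 = 78.315
  [3.5→9.5]: (29.07+7.19)/2 × 6 = 108.78
  [9.5→10]: (7.19+6.38)/2 × 0.5 = 3.3925
  [10→14]: (6.38+2.45)/2 × 4 = 17.66
  Sum = 213.9325 mcg/mL·hr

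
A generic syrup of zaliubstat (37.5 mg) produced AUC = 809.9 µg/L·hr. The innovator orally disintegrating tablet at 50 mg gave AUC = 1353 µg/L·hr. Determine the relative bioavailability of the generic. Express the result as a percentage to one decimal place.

F_rel = (AUC_test/D_test) / (AUC_ref/D_ref)
      = (809.9/37.5) / (1353/50)
      = 21.5973 / 27.06 = 0.7981 = 79.81%

F_rel = 79.8%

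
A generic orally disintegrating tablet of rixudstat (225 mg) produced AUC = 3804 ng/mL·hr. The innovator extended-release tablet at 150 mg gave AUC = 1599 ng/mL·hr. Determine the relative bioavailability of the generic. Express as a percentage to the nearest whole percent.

F_rel = (AUC_test/D_test) / (AUC_ref/D_ref)
      = (3804/225) / (1599/150)
      = 16.9067 / 10.66 = 1.5860 = 158.60%

F_rel = 159%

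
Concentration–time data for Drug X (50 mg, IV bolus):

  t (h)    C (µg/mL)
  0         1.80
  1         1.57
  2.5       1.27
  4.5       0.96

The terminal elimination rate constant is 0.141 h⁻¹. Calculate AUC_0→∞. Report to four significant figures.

Trapezoidal AUC_0→4.5:
  [0→1]: (1.80+1.57)/2 × 1 = 1.685
  [1→2.5]: (1.57+1.27)/2 × 1.5 = 2.13
  [2.5→4.5]: (1.27+0.96)/2 × 2 = 2.23
  Sum = 6.045 µg/mL·h
Extrapolated tail: C_last / k_e = 0.96 / 0.141 = 6.809
AUC_0→∞ = 6.045 + 6.809 = 12.854 µg/mL·h

AUC = 12.85 µg/mL·h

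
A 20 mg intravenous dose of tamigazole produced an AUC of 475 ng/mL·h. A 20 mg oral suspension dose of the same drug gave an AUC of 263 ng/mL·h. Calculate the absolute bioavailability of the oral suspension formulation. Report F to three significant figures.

F = (AUC_ev / D_ev) / (AUC_iv / D_iv)
  = (263/20) / (475/20)
  = 13.15 / 23.75 = 0.5537

F = 0.554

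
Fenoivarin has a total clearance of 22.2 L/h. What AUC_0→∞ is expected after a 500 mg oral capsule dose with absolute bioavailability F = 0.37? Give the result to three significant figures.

AUC_0→∞ = F × Dose / CL
        = 0.37 × 500 / 22.2 = 8.33333 mg/L·h

AUC = 8.33 mg/L·h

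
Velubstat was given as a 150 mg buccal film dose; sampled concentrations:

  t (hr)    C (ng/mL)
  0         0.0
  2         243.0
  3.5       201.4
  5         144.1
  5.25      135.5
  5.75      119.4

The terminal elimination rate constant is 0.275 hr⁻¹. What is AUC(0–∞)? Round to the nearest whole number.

AUC = 1368 ng/mL·hr

Trapezoidal AUC_0→5.75:
  [0→2]: (0.0+243.0)/2 × 2 = 243.0
  [2→3.5]: (243.0+201.4)/2 × 1.5 = 333.3
  [3.5→5]: (201.4+144.1)/2 × 1.5 = 259.125
  [5→5.25]: (144.1+135.5)/2 × 0.25 = 34.95
  [5.25→5.75]: (135.5+119.4)/2 × 0.5 = 63.725
  Sum = 934.1 ng/mL·hr
Extrapolated tail: C_last / k_e = 119.4 / 0.275 = 434.182
AUC_0→∞ = 934.1 + 434.182 = 1368.282 ng/mL·hr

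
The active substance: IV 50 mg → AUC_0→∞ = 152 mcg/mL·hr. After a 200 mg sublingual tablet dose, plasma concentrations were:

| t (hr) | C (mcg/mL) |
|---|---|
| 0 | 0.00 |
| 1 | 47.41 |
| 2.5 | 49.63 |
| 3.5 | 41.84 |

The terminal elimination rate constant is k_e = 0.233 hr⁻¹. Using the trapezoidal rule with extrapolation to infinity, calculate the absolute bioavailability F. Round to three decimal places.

F = 0.529

Trapezoidal AUC_0→3.5 (sublingual tablet):
  [0→1]: (0.00+47.41)/2 × 1 = 23.705
  [1→2.5]: (47.41+49.63)/2 × 1.5 = 72.78
  [2.5→3.5]: (49.63+41.84)/2 × 1 = 45.735
  Sum = 142.22 mcg/mL·hr
Tail: C_last/k_e = 41.84/0.233 = 179.571
AUC_0→∞ (sublingual tablet) = 142.22 + 179.571 = 321.791 mcg/mL·hr
F = (AUC_ev/D_ev)/(AUC_iv/D_iv) = (321.791/200)/(152/50) = 1.608955/3.04 = 0.5293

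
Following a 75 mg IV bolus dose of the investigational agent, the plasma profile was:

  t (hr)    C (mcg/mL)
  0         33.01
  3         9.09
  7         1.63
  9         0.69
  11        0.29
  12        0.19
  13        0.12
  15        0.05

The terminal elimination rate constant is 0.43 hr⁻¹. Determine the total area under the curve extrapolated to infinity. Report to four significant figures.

AUC = 88.57 mcg/mL·hr

Trapezoidal AUC_0→15:
  [0→3]: (33.01+9.09)/2 × 3 = 63.15
  [3→7]: (9.09+1.63)/2 × 4 = 21.44
  [7→9]: (1.63+0.69)/2 × 2 = 2.32
  [9→11]: (0.69+0.29)/2 × 2 = 0.98
  [11→12]: (0.29+0.19)/2 × 1 = 0.24
  [12→13]: (0.19+0.12)/2 × 1 = 0.155
  [13→15]: (0.12+0.05)/2 × 2 = 0.17
  Sum = 88.455 mcg/mL·hr
Extrapolated tail: C_last / k_e = 0.05 / 0.43 = 0.116
AUC_0→∞ = 88.455 + 0.116 = 88.571 mcg/mL·hr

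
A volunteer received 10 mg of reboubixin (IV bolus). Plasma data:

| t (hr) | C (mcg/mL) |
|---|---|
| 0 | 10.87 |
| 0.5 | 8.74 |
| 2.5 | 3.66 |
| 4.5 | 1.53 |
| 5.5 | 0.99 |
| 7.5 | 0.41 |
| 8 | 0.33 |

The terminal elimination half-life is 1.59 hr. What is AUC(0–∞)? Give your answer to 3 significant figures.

Trapezoidal AUC_0→8:
  [0→0.5]: (10.87+8.74)/2 × 0.5 = 4.9025
  [0.5→2.5]: (8.74+3.66)/2 × 2 = 12.4
  [2.5→4.5]: (3.66+1.53)/2 × 2 = 5.19
  [4.5→5.5]: (1.53+0.99)/2 × 1 = 1.26
  [5.5→7.5]: (0.99+0.41)/2 × 2 = 1.4
  [7.5→8]: (0.41+0.33)/2 × 0.5 = 0.185
  Sum = 25.3375 mcg/mL·hr
k_e = ln2 / t½ = 0.693147 / 1.59 = 0.4359 hr^-1
Extrapolated tail: C_last / k_e = 0.33 / 0.4359 = 0.757
AUC_0→∞ = 25.3375 + 0.757 = 26.0945 mcg/mL·hr

AUC = 26.1 mcg/mL·hr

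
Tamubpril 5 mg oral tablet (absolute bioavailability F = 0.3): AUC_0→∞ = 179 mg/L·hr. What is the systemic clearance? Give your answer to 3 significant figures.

CL = 0.00838 L/hr

CL = F × Dose / AUC_0→∞
   = 0.3 × 5 / 179 = 0.00837989 L/hr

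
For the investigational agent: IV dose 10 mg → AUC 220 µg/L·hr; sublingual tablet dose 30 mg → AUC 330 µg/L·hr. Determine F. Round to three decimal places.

F = 0.500

F = (AUC_ev / D_ev) / (AUC_iv / D_iv)
  = (330/30) / (220/10)
  = 11 / 22 = 0.5000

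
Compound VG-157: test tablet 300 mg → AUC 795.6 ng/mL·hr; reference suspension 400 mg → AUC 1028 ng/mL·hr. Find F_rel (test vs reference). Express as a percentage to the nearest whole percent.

F_rel = 103%

F_rel = (AUC_test/D_test) / (AUC_ref/D_ref)
      = (795.6/300) / (1028/400)
      = 2.652 / 2.57 = 1.0319 = 103.19%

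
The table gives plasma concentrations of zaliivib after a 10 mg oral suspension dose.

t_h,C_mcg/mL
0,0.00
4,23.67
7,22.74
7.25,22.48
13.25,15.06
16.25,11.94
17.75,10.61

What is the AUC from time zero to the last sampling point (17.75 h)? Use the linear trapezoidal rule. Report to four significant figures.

Trapezoidal AUC_0→17.75:
  [0→4]: (0.00+23.67)/2 × 4 = 47.34
  [4→7]: (23.67+22.74)/2 × 3 = 69.615
  [7→7.25]: (22.74+22.48)/2 × 0.25 = 5.6525
  [7.25→13.25]: (22.48+15.06)/2 × 6 = 112.62
  [13.25→16.25]: (15.06+11.94)/2 × 3 = 40.5
  [16.25→17.75]: (11.94+10.61)/2 × 1.5 = 16.9125
  Sum = 292.64 mcg/mL·h

AUC = 292.6 mcg/mL·h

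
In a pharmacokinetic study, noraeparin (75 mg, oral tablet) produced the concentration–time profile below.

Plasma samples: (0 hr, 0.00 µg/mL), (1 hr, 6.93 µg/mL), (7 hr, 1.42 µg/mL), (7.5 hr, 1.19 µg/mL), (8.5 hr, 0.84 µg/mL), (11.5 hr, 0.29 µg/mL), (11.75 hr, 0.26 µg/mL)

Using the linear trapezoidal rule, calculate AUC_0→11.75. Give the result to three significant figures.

Trapezoidal AUC_0→11.75:
  [0→1]: (0.00+6.93)/2 × 1 = 3.465
  [1→7]: (6.93+1.42)/2 × 6 = 25.05
  [7→7.5]: (1.42+1.19)/2 × 0.5 = 0.6525
  [7.5→8.5]: (1.19+0.84)/2 × 1 = 1.015
  [8.5→11.5]: (0.84+0.29)/2 × 3 = 1.695
  [11.5→11.75]: (0.29+0.26)/2 × 0.25 = 0.06875
  Sum = 31.94625 µg/mL·hr

AUC = 31.9 µg/mL·hr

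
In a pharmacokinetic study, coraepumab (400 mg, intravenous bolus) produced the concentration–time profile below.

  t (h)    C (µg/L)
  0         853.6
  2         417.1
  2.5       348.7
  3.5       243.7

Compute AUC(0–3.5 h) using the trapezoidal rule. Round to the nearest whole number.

Trapezoidal AUC_0→3.5:
  [0→2]: (853.6+417.1)/2 × 2 = 1270.7
  [2→2.5]: (417.1+348.7)/2 × 0.5 = 191.45
  [2.5→3.5]: (348.7+243.7)/2 × 1 = 296.2
  Sum = 1758.35 µg/L·h

AUC = 1758 µg/L·h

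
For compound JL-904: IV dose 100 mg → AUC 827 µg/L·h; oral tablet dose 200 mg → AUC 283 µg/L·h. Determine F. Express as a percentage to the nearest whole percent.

F = 17%

F = (AUC_ev / D_ev) / (AUC_iv / D_iv)
  = (283/200) / (827/100)
  = 1.415 / 8.27 = 0.1711
  = 17.11%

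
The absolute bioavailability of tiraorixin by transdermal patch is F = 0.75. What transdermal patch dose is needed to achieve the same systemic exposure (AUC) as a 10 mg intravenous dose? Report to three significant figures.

For equal systemic exposure: F × D_ev = D_iv
D_ev = D_iv / F = 10 / 0.75 = 13.3333 mg

D_transdermal = 13.3 mg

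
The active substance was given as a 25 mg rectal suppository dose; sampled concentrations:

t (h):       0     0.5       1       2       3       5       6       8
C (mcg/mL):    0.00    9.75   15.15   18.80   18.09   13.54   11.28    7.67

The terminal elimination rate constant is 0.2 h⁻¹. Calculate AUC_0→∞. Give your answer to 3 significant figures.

Trapezoidal AUC_0→8:
  [0→0.5]: (0.00+9.75)/2 × 0.5 = 2.4375
  [0.5→1]: (9.75+15.15)/2 × 0.5 = 6.225
  [1→2]: (15.15+18.80)/2 × 1 = 16.975
  [2→3]: (18.80+18.09)/2 × 1 = 18.445
  [3→5]: (18.09+13.54)/2 × 2 = 31.63
  [5→6]: (13.54+11.28)/2 × 1 = 12.41
  [6→8]: (11.28+7.67)/2 × 2 = 18.95
  Sum = 107.0725 mcg/mL·h
Extrapolated tail: C_last / k_e = 7.67 / 0.2 = 38.350
AUC_0→∞ = 107.0725 + 38.350 = 145.4225 mcg/mL·h

AUC = 145 mcg/mL·h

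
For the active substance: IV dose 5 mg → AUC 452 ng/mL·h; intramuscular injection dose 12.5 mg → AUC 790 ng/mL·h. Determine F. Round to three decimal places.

F = 0.699

F = (AUC_ev / D_ev) / (AUC_iv / D_iv)
  = (790/12.5) / (452/5)
  = 63.2 / 90.4 = 0.6991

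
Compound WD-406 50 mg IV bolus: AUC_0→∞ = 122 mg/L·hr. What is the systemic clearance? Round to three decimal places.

CL = 0.410 L/hr

CL = Dose_iv / AUC_0→∞
   = 50 / 122 = 0.409836 L/hr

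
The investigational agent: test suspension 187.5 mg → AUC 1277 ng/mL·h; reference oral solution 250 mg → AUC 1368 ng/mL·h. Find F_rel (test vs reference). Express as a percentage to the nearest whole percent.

F_rel = (AUC_test/D_test) / (AUC_ref/D_ref)
      = (1277/187.5) / (1368/250)
      = 6.81067 / 5.472 = 1.2446 = 124.46%

F_rel = 124%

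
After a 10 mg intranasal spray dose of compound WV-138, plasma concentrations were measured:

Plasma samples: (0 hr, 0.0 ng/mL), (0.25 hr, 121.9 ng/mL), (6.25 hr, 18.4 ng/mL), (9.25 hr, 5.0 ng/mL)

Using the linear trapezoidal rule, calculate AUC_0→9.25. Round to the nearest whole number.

AUC = 471 ng/mL·hr

Trapezoidal AUC_0→9.25:
  [0→0.25]: (0.0+121.9)/2 × 0.25 = 15.2375
  [0.25→6.25]: (121.9+18.4)/2 × 6 = 420.9
  [6.25→9.25]: (18.4+5.0)/2 × 3 = 35.1
  Sum = 471.2375 ng/mL·hr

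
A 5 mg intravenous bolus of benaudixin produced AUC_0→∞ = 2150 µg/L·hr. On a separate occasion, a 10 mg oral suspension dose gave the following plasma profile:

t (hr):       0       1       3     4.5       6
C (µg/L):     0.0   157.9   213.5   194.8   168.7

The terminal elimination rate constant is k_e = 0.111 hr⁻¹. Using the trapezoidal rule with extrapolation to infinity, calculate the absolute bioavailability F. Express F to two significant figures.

F = 0.59

Trapezoidal AUC_0→6 (oral suspension):
  [0→1]: (0.0+157.9)/2 × 1 = 78.95
  [1→3]: (157.9+213.5)/2 × 2 = 371.4
  [3→4.5]: (213.5+194.8)/2 × 1.5 = 306.225
  [4.5→6]: (194.8+168.7)/2 × 1.5 = 272.625
  Sum = 1029.2 µg/L·hr
Tail: C_last/k_e = 168.7/0.111 = 1519.820
AUC_0→∞ (oral suspension) = 1029.2 + 1519.820 = 2549.02 µg/L·hr
F = (AUC_ev/D_ev)/(AUC_iv/D_iv) = (2549.02/10)/(2150/5) = 254.902/430 = 0.5928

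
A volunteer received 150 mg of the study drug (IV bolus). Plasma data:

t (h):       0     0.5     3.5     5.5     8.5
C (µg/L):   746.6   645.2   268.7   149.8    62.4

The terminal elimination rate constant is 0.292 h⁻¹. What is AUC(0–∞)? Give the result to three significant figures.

AUC = 2670 µg/L·h

Trapezoidal AUC_0→8.5:
  [0→0.5]: (746.6+645.2)/2 × 0.5 = 347.95
  [0.5→3.5]: (645.2+268.7)/2 × 3 = 1370.85
  [3.5→5.5]: (268.7+149.8)/2 × 2 = 418.5
  [5.5→8.5]: (149.8+62.4)/2 × 3 = 318.3
  Sum = 2455.6 µg/L·h
Extrapolated tail: C_last / k_e = 62.4 / 0.292 = 213.699
AUC_0→∞ = 2455.6 + 213.699 = 2669.299 µg/L·h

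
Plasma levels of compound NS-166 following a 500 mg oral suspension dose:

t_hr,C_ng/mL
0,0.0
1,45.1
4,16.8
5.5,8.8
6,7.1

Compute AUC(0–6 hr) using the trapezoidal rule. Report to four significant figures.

AUC = 138.6 ng/mL·hr

Trapezoidal AUC_0→6:
  [0→1]: (0.0+45.1)/2 × 1 = 22.55
  [1→4]: (45.1+16.8)/2 × 3 = 92.85
  [4→5.5]: (16.8+8.8)/2 × 1.5 = 19.2
  [5.5→6]: (8.8+7.1)/2 × 0.5 = 3.975
  Sum = 138.575 ng/mL·hr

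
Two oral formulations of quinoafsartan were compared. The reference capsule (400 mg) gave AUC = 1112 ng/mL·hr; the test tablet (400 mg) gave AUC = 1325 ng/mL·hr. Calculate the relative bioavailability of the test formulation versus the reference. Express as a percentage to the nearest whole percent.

F_rel = (AUC_test/D_test) / (AUC_ref/D_ref)
      = (1325/400) / (1112/400)
      = 3.3125 / 2.78 = 1.1915 = 119.15%

F_rel = 119%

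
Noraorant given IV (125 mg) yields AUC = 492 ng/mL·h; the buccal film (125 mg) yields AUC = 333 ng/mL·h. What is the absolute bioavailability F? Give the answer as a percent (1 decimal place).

F = 67.7%

F = (AUC_ev / D_ev) / (AUC_iv / D_iv)
  = (333/125) / (492/125)
  = 2.664 / 3.936 = 0.6768
  = 67.68%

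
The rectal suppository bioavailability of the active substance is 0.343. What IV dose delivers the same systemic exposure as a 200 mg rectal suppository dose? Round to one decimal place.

D_iv = 68.6 mg

Systemic exposure from an extravascular dose = F × D_ev, so the equivalent IV dose is F × D_ev.
D_iv = F × D_ev = 0.343 × 200 = 68.6 mg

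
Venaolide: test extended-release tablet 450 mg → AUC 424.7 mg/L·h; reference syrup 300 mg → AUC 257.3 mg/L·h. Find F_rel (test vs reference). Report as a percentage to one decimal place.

F_rel = (AUC_test/D_test) / (AUC_ref/D_ref)
      = (424.7/450) / (257.3/300)
      = 0.943778 / 0.857667 = 1.1004 = 110.04%

F_rel = 110.0%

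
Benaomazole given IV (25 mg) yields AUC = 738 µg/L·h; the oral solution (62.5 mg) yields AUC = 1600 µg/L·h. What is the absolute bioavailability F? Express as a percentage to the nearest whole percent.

F = (AUC_ev / D_ev) / (AUC_iv / D_iv)
  = (1600/62.5) / (738/25)
  = 25.6 / 29.52 = 0.8672
  = 86.72%

F = 87%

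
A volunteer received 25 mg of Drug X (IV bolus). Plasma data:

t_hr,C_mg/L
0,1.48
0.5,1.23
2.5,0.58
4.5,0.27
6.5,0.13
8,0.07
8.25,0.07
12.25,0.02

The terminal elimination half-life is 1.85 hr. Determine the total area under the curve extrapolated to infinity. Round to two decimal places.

Trapezoidal AUC_0→12.25:
  [0→0.5]: (1.48+1.23)/2 × 0.5 = 0.6775
  [0.5→2.5]: (1.23+0.58)/2 × 2 = 1.81
  [2.5→4.5]: (0.58+0.27)/2 × 2 = 0.85
  [4.5→6.5]: (0.27+0.13)/2 × 2 = 0.4
  [6.5→8]: (0.13+0.07)/2 × 1.5 = 0.15
  [8→8.25]: (0.07+0.07)/2 × 0.25 = 0.0175
  [8.25→12.25]: (0.07+0.02)/2 × 4 = 0.18
  Sum = 4.085 mg/L·hr
k_e = ln2 / t½ = 0.693147 / 1.85 = 0.3747 hr^-1
Extrapolated tail: C_last / k_e = 0.02 / 0.3747 = 0.053
AUC_0→∞ = 4.085 + 0.053 = 4.138 mg/L·hr

AUC = 4.14 mg/L·hr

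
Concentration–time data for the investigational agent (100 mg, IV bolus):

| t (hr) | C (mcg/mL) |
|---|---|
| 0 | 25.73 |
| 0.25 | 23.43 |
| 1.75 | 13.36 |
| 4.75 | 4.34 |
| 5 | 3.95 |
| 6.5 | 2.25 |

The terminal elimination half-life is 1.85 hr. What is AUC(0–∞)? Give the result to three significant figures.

Trapezoidal AUC_0→6.5:
  [0→0.25]: (25.73+23.43)/2 × 0.25 = 6.145
  [0.25→1.75]: (23.43+13.36)/2 × 1.5 = 27.5925
  [1.75→4.75]: (13.36+4.34)/2 × 3 = 26.55
  [4.75→5]: (4.34+3.95)/2 × 0.25 = 1.03625
  [5→6.5]: (3.95+2.25)/2 × 1.5 = 4.65
  Sum = 65.97375 mcg/mL·hr
k_e = ln2 / t½ = 0.693147 / 1.85 = 0.3747 hr^-1
Extrapolated tail: C_last / k_e = 2.25 / 0.3747 = 6.005
AUC_0→∞ = 65.97375 + 6.005 = 71.97875 mcg/mL·hr

AUC = 72.0 mcg/mL·hr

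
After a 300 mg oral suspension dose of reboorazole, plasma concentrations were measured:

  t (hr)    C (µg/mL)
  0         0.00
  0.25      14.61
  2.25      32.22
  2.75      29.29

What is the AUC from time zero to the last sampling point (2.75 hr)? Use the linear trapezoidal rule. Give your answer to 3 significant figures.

Trapezoidal AUC_0→2.75:
  [0→0.25]: (0.00+14.61)/2 × 0.25 = 1.82625
  [0.25→2.25]: (14.61+32.22)/2 × 2 = 46.83
  [2.25→2.75]: (32.22+29.29)/2 × 0.5 = 15.3775
  Sum = 64.03375 µg/mL·hr

AUC = 64.0 µg/mL·hr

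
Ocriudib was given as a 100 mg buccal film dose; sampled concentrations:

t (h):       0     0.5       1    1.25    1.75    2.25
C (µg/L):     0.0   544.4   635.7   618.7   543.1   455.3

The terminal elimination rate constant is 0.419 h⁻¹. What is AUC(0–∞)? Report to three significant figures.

AUC = 2210 µg/L·h

Trapezoidal AUC_0→2.25:
  [0→0.5]: (0.0+544.4)/2 × 0.5 = 136.1
  [0.5→1]: (544.4+635.7)/2 × 0.5 = 295.025
  [1→1.25]: (635.7+618.7)/2 × 0.25 = 156.8
  [1.25→1.75]: (618.7+543.1)/2 × 0.5 = 290.45
  [1.75→2.25]: (543.1+455.3)/2 × 0.5 = 249.6
  Sum = 1127.975 µg/L·h
Extrapolated tail: C_last / k_e = 455.3 / 0.419 = 1086.635
AUC_0→∞ = 1127.975 + 1086.635 = 2214.61 µg/L·h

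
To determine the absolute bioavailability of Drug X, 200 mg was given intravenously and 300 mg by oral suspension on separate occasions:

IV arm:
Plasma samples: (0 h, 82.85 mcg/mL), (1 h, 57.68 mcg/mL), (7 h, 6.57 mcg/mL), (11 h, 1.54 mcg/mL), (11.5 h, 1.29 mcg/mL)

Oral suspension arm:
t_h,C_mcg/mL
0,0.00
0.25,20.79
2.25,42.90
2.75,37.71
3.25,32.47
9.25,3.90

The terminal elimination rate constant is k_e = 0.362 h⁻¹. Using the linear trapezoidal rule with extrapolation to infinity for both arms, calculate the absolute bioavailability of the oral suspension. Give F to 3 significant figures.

Trapezoidal AUC_0→11.5 (IV):
  [0→1]: (82.85+57.68)/2 × 1 = 70.265
  [1→7]: (57.68+6.57)/2 × 6 = 192.75
  [7→11]: (6.57+1.54)/2 × 4 = 16.22
  [11→11.5]: (1.54+1.29)/2 × 0.5 = 0.7075
  Sum = 279.9425 mcg/mL·h
IV tail: 1.29/0.362 = 3.564; AUC_iv,0→∞ = 279.9425 + 3.564 = 283.5065 mcg/mL·h
Trapezoidal AUC_0→9.25 (oral suspension):
  [0→0.25]: (0.00+20.79)/2 × 0.25 = 2.59875
  [0.25→2.25]: (20.79+42.90)/2 × 2 = 63.69
  [2.25→2.75]: (42.90+37.71)/2 × 0.5 = 20.1525
  [2.75→3.25]: (37.71+32.47)/2 × 0.5 = 17.545
  [3.25→9.25]: (32.47+3.90)/2 × 6 = 109.11
  Sum = 213.09625 mcg/mL·h
oral suspension tail: 3.90/0.362 = 10.773; AUC_ev,0→∞ = 213.09625 + 10.773 = 223.86925 mcg/mL·h
F = (AUC_ev/D_ev)/(AUC_iv/D_iv) = (223.86925/300)/(283.5065/200) = 0.746231/1.4175325 = 0.5264

F = 0.526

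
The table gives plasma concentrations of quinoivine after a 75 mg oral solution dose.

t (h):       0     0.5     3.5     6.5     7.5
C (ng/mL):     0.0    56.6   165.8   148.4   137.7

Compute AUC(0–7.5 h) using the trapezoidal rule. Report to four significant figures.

AUC = 962.1 ng/mL·h

Trapezoidal AUC_0→7.5:
  [0→0.5]: (0.0+56.6)/2 × 0.5 = 14.15
  [0.5→3.5]: (56.6+165.8)/2 × 3 = 333.6
  [3.5→6.5]: (165.8+148.4)/2 × 3 = 471.3
  [6.5→7.5]: (148.4+137.7)/2 × 1 = 143.05
  Sum = 962.1 ng/mL·h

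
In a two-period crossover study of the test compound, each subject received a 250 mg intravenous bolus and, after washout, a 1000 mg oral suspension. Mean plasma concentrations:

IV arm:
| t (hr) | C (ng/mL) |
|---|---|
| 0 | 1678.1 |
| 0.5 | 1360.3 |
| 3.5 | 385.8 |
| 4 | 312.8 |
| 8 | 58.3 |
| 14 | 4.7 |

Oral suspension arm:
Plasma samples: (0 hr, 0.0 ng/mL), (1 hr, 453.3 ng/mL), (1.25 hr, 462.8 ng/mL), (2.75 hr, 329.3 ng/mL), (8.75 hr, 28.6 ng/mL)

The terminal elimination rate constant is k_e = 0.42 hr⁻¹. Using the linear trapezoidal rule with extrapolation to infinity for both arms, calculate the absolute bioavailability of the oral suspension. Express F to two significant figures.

F = 0.12

Trapezoidal AUC_0→14 (IV):
  [0→0.5]: (1678.1+1360.3)/2 × 0.5 = 759.6
  [0.5→3.5]: (1360.3+385.8)/2 × 3 = 2619.15
  [3.5→4]: (385.8+312.8)/2 × 0.5 = 174.65
  [4→8]: (312.8+58.3)/2 × 4 = 742.2
  [8→14]: (58.3+4.7)/2 × 6 = 189.0
  Sum = 4484.6 ng/mL·hr
IV tail: 4.7/0.42 = 11.190; AUC_iv,0→∞ = 4484.6 + 11.190 = 4495.79 ng/mL·hr
Trapezoidal AUC_0→8.75 (oral suspension):
  [0→1]: (0.0+453.3)/2 × 1 = 226.65
  [1→1.25]: (453.3+462.8)/2 × 0.25 = 114.5125
  [1.25→2.75]: (462.8+329.3)/2 × 1.5 = 594.075
  [2.75→8.75]: (329.3+28.6)/2 × 6 = 1073.7
  Sum = 2008.9375 ng/mL·hr
oral suspension tail: 28.6/0.42 = 68.095; AUC_ev,0→∞ = 2008.9375 + 68.095 = 2077.0325 ng/mL·hr
F = (AUC_ev/D_ev)/(AUC_iv/D_iv) = (2077.0325/1000)/(4495.79/250) = 2.0770325/17.98316 = 0.1155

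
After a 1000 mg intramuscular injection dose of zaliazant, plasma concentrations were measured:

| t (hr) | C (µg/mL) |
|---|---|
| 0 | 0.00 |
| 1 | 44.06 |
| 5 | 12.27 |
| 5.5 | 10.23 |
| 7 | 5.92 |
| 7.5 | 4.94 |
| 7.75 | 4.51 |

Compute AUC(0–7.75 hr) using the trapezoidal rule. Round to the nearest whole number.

Trapezoidal AUC_0→7.75:
  [0→1]: (0.00+44.06)/2 × 1 = 22.03
  [1→5]: (44.06+12.27)/2 × 4 = 112.66
  [5→5.5]: (12.27+10.23)/2 × 0.5 = 5.625
  [5.5→7]: (10.23+5.92)/2 × 1.5 = 12.1125
  [7→7.5]: (5.92+4.94)/2 × 0.5 = 2.715
  [7.5→7.75]: (4.94+4.51)/2 × 0.25 = 1.18125
  Sum = 156.32375 µg/mL·hr

AUC = 156 µg/mL·hr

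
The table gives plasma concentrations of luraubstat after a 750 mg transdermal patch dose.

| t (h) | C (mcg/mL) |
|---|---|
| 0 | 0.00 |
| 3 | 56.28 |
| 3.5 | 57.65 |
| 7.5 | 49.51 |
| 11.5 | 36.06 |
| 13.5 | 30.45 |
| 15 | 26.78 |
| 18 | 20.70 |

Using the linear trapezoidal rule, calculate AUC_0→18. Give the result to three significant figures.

AUC = 679 mcg/mL·h

Trapezoidal AUC_0→18:
  [0→3]: (0.00+56.28)/2 × 3 = 84.42
  [3→3.5]: (56.28+57.65)/2 × 0.5 = 28.4825
  [3.5→7.5]: (57.65+49.51)/2 × 4 = 214.32
  [7.5→11.5]: (49.51+36.06)/2 × 4 = 171.14
  [11.5→13.5]: (36.06+30.45)/2 × 2 = 66.51
  [13.5→15]: (30.45+26.78)/2 × 1.5 = 42.9225
  [15→18]: (26.78+20.70)/2 × 3 = 71.22
  Sum = 679.015 mcg/mL·h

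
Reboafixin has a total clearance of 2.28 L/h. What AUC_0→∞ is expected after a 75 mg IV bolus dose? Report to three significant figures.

AUC_0→∞ = Dose_iv / CL
        = 75 / 2.28 = 32.8947 mg/L·h

AUC = 32.9 mg/L·h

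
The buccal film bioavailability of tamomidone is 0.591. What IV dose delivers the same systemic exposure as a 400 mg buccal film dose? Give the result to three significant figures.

D_iv = 236 mg

Systemic exposure from an extravascular dose = F × D_ev, so the equivalent IV dose is F × D_ev.
D_iv = F × D_ev = 0.591 × 400 = 236.4 mg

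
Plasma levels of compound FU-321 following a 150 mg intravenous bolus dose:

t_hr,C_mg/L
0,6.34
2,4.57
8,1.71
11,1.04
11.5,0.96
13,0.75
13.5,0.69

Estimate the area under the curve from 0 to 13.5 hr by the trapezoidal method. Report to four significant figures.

AUC = 36.02 mg/L·hr

Trapezoidal AUC_0→13.5:
  [0→2]: (6.34+4.57)/2 × 2 = 10.91
  [2→8]: (4.57+1.71)/2 × 6 = 18.84
  [8→11]: (1.71+1.04)/2 × 3 = 4.125
  [11→11.5]: (1.04+0.96)/2 × 0.5 = 0.5
  [11.5→13]: (0.96+0.75)/2 × 1.5 = 1.2825
  [13→13.5]: (0.75+0.69)/2 × 0.5 = 0.36
  Sum = 36.0175 mg/L·hr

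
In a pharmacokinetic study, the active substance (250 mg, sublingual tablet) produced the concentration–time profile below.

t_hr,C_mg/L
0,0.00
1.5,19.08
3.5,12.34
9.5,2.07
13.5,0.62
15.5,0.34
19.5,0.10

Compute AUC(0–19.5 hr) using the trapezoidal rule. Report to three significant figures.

Trapezoidal AUC_0→19.5:
  [0→1.5]: (0.00+19.08)/2 × 1.5 = 14.31
  [1.5→3.5]: (19.08+12.34)/2 × 2 = 31.42
  [3.5→9.5]: (12.34+2.07)/2 × 6 = 43.23
  [9.5→13.5]: (2.07+0.62)/2 × 4 = 5.38
  [13.5→15.5]: (0.62+0.34)/2 × 2 = 0.96
  [15.5→19.5]: (0.34+0.10)/2 × 4 = 0.88
  Sum = 96.18 mg/L·hr

AUC = 96.2 mg/L·hr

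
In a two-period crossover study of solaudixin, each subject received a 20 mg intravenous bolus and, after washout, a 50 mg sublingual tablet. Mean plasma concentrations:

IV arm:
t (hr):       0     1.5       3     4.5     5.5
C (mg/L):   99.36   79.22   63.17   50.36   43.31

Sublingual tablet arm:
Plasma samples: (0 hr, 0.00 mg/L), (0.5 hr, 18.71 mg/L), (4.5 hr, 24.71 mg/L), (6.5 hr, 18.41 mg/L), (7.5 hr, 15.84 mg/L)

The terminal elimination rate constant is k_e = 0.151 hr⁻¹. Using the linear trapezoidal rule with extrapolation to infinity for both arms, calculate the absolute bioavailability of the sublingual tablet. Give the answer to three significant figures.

Trapezoidal AUC_0→5.5 (IV):
  [0→1.5]: (99.36+79.22)/2 × 1.5 = 133.935
  [1.5→3]: (79.22+63.17)/2 × 1.5 = 106.7925
  [3→4.5]: (63.17+50.36)/2 × 1.5 = 85.1475
  [4.5→5.5]: (50.36+43.31)/2 × 1 = 46.835
  Sum = 372.71 mg/L·hr
IV tail: 43.31/0.151 = 286.821; AUC_iv,0→∞ = 372.71 + 286.821 = 659.531 mg/L·hr
Trapezoidal AUC_0→7.5 (sublingual tablet):
  [0→0.5]: (0.00+18.71)/2 × 0.5 = 4.6775
  [0.5→4.5]: (18.71+24.71)/2 × 4 = 86.84
  [4.5→6.5]: (24.71+18.41)/2 × 2 = 43.12
  [6.5→7.5]: (18.41+15.84)/2 × 1 = 17.125
  Sum = 151.7625 mg/L·hr
sublingual tablet tail: 15.84/0.151 = 104.901; AUC_ev,0→∞ = 151.7625 + 104.901 = 256.6635 mg/L·hr
F = (AUC_ev/D_ev)/(AUC_iv/D_iv) = (256.6635/50)/(659.531/20) = 5.13327/32.97655 = 0.1557

F = 0.156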